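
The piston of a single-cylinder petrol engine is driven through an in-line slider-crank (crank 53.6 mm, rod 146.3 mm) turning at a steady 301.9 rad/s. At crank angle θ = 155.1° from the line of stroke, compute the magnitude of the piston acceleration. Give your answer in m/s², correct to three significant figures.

3230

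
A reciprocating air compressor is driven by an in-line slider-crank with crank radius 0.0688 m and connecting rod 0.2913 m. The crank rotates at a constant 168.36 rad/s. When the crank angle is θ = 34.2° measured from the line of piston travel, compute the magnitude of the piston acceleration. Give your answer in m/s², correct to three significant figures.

ω = 168.4 rad/s
x(θ) = r cosθ + √(L² − r² sin²θ); with ω constant, a = ω²·d²x/dθ².
d²x/dθ² = −r cosθ − r²(cos2θ)/√u − r⁴ sin²2θ/(4u^{3/2}),  u = L² − r² sin²θ = 0.0833602 m².
Substituting r = 0.0688 m, L = 0.2913 m, θ = 34.2°: d²x/dθ² = -0.06314 m.
a = ω²·d²x/dθ² = (168.4)²·(-0.06314) = -1789.7 m/s²;  |a| = 1789.7 m/s².

1790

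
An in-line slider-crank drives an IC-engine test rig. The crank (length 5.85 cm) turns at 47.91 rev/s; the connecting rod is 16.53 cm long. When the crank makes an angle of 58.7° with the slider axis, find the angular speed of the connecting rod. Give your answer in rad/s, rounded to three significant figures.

ω = 301 rad/s (converted from 47.91 rev/s).
The rod makes angle φ with the slider axis where L sinφ = r sinθ; differentiating, L cosφ·φ̇ = r ω cosθ.
L cosφ = √(L² − r² sin²θ) = 0.15756 m.
|ω_rod| = r ω |cosθ| / √(L² − r² sin²θ) = 0.0585·301·0.51952/0.15756 = 58.065 rad/s.

58.1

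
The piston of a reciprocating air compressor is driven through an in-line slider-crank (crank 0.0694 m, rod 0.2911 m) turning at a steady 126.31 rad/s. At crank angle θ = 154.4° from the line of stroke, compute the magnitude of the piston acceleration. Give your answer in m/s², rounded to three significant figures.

ω = 126.3 rad/s
x(θ) = r cosθ + √(L² − r² sin²θ); with ω constant, a = ω²·d²x/dθ².
d²x/dθ² = −r cosθ − r²(cos2θ)/√u − r⁴ sin²2θ/(4u^{3/2}),  u = L² − r² sin²θ = 0.08384 m².
Substituting r = 0.0694 m, L = 0.2911 m, θ = 154.4°: d²x/dθ² = +0.052019 m.
a = ω²·d²x/dθ² = (126.3)²·(+0.052019) = +829.93 m/s²;  |a| = 829.93 m/s².

830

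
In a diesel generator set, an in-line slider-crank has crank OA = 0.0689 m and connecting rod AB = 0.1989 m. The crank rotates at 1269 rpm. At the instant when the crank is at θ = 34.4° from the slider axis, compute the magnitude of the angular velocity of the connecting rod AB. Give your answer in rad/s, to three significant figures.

38.7

ω = 132.9 rad/s (converted from 1269 rpm).
The rod makes angle φ with the slider axis where L sinφ = r sinθ; differentiating, L cosφ·φ̇ = r ω cosθ.
L cosφ = √(L² − r² sin²θ) = 0.19505 m.
|ω_rod| = r ω |cosθ| / √(L² − r² sin²θ) = 0.0689·132.9·0.82511/0.19505 = 38.732 rad/s.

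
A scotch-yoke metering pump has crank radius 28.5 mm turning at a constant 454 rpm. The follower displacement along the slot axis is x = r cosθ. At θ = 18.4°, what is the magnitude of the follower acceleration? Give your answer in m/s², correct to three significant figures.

61.1

ω = 47.54 rad/s (from 454 rpm).
x = r cosθ ⇒ ẍ = −rω² cosθ (ω constant).
|a| = rω²|cosθ| = 0.0285·(47.54)²·|cos 18.4°| = 61.126 m/s².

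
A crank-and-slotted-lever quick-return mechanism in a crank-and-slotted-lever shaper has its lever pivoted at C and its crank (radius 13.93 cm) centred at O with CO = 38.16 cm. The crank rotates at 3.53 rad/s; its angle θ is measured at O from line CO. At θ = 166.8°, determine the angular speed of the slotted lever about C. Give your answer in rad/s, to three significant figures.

1.86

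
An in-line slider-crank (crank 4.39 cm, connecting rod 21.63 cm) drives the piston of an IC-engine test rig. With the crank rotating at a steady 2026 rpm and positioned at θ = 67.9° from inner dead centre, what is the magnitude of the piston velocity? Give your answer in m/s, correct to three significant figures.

ω = 2π·2026/60 = 212.2 rad/s
For an in-line slider-crank, x = r cosθ + √(L² − r² sin²θ), so v = −rω sinθ·[1 + r cosθ/√(L² − r² sin²θ)].
With r = 0.0439 m, L = 0.2163 m, θ = 67.9°: √(L² − r² sin²θ) = 0.21244 m.
v = −0.0439·212.2·0.92653·[1 + 0.0439·0.37622/0.21244] = -9.3005 m/s.
|v| = 9.3005 m/s.

9.30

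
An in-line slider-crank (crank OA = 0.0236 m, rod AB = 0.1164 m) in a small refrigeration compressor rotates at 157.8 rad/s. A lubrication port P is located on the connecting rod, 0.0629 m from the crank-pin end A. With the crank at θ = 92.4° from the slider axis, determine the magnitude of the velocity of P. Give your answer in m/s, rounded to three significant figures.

3.70

ω = 157.8 rad/s.  Crank-pin speed |V_A| = rω = 3.7241 m/s, perpendicular to OA.
Rod angle: sinφ = −(r/L) sinθ ⇒ φ = -11.687°; ω_rod = −rω cosθ/√(L²−r²sin²θ) = +1.3681 rad/s.
V_P = V_A + ω_rod × AP, with AP = 0.0629 m along the rod.
Components: V_Px = −rω sinθ − a·ω_rod·sinφ = -3.7034 m/s;  V_Py = rω cosθ + a·ω_rod·cosφ = -0.071677 m/s.
|V_P| = √(V_Px² + V_Py²) = 3.7041 m/s.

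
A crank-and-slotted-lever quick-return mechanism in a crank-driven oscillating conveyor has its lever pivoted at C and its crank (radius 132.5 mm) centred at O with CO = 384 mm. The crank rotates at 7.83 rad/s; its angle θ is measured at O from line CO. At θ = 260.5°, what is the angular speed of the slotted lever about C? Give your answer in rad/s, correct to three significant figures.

0.484

ω = 7.83 rad/s
Crank pin A relative to C: A = (d + r cosθ, r sinθ); lever angle φ = atan2(r sinθ, d + r cosθ).
Differentiating tanφ: φ̇ = rω(d cosθ + r)/(d² + r² + 2dr cosθ).
d² + r² + 2dr cosθ = |CA|² = 0.148217 m²;  d cosθ + r = +0.069122 m.
|ω_lever| = |0.1325·7.83·+0.069122| / 0.148217 = 0.48383 rad/s.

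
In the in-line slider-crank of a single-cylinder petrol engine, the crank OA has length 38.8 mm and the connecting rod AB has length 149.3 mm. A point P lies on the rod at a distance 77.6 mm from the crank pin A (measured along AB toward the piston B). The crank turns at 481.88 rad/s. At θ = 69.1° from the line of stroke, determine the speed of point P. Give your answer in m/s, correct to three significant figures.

18.6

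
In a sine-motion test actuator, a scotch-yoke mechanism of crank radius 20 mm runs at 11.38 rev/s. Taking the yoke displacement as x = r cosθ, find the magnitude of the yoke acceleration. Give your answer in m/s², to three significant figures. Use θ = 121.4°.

53.3

ω = 71.5 rad/s (from 11.38 rev/s).
x = r cosθ ⇒ ẍ = −rω² cosθ (ω constant).
|a| = rω²|cosθ| = 0.02·(71.5)²·|cos 121.4°| = 53.275 m/s².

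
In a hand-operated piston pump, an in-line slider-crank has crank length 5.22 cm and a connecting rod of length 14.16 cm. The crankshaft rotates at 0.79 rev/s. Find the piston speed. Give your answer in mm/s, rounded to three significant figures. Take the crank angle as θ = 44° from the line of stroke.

ω = 2π·0.79 = 4.964 rad/s
For an in-line slider-crank, x = r cosθ + √(L² − r² sin²θ), so v = −rω sinθ·[1 + r cosθ/√(L² − r² sin²θ)].
With r = 0.0522 m, L = 0.1416 m, θ = 44°: √(L² − r² sin²θ) = 0.13688 m.
v = −0.0522·4.964·0.69466·[1 + 0.0522·0.71934/0.13688] = -0.22937 m/s.
|v| = 0.22937 m/s = 229.37 mm/s.

229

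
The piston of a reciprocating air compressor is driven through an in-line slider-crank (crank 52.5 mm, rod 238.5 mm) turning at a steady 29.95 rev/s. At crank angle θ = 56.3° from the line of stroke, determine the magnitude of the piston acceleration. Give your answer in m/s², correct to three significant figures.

ω = 2π·29.9 = 188.2 rad/s
x(θ) = r cosθ + √(L² − r² sin²θ); with ω constant, a = ω²·d²x/dθ².
d²x/dθ² = −r cosθ − r²(cos2θ)/√u − r⁴ sin²2θ/(4u^{3/2}),  u = L² − r² sin²θ = 0.0549745 m².
Substituting r = 0.0525 m, L = 0.2385 m, θ = 56.3°: d²x/dθ² = -0.024737 m.
a = ω²·d²x/dθ² = (188.2)²·(-0.024737) = -876.01 m/s²;  |a| = 876.01 m/s².

876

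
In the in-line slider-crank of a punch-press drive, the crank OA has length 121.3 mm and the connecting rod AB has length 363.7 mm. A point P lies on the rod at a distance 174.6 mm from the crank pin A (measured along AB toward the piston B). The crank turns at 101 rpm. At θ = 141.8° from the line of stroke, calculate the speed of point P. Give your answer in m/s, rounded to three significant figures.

ω = 10.58 rad/s.  Crank-pin speed |V_A| = rω = 1.283 m/s, perpendicular to OA.
Rod angle: sinφ = −(r/L) sinθ ⇒ φ = -11.903°; ω_rod = −rω cosθ/√(L²−r²sin²θ) = +2.833 rad/s.
V_P = V_A + ω_rod × AP, with AP = 0.1746 m along the rod.
Components: V_Px = −rω sinθ − a·ω_rod·sinφ = -0.69137 m/s;  V_Py = rω cosθ + a·ω_rod·cosφ = -0.52421 m/s.
|V_P| = √(V_Px² + V_Py²) = 0.86763 m/s.

0.868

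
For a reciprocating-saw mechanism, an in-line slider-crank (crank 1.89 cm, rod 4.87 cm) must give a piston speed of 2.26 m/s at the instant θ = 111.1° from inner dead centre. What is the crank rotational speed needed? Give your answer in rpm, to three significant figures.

1440

For an in-line slider-crank, |v_piston| = rω|sinθ|·[1 + r cosθ/√(L² − r² sin²θ)].
With r = 0.0189 m, L = 0.0487 m, θ = 111.1°: the bracketed kinematic factor |dx/dθ| = 0.01499 m.
ω = v/|dx/dθ| = 2.26/0.01499 = 150.77 rad/s.
N = 60ω/(2π) = 1439.7 rpm.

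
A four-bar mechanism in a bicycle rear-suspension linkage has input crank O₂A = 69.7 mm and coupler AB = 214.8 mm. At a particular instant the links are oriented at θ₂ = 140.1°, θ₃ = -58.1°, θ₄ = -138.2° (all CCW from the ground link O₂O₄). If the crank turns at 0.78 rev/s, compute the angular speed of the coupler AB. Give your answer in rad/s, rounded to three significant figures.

ω₂ = 4.901 rad/s (from 0.78 rev/s).
Differentiating the loop-closure r₂e^{iθ₂}+r₃e^{iθ₃}=r₁+r₄e^{iθ₄} gives r₂ω₂e^{iθ₂}+r₃ω₃e^{iθ₃}=r₄ω₄e^{iθ₄}.
Eliminating the other unknown: ω₃ = r₂ω₂ sin(θ₄−θ₂) / [r₃ sin(θ₃−θ₄)].
Numerator sine = +0.98953; denominator sine = +0.98511.
Result = 0.0697·4.901·(+0.98953) / (0.2148·(+0.98511)) = +1.5974 rad/s; magnitude 1.5974 rad/s.

1.60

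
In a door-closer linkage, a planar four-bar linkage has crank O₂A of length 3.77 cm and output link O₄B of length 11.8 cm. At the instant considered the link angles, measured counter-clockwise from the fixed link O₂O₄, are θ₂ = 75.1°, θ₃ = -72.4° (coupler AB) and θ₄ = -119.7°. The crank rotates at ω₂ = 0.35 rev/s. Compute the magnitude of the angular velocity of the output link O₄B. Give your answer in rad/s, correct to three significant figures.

ω₂ = 2.199 rad/s (from 0.35 rev/s).
Differentiating the loop-closure r₂e^{iθ₂}+r₃e^{iθ₃}=r₁+r₄e^{iθ₄} gives r₂ω₂e^{iθ₂}+r₃ω₃e^{iθ₃}=r₄ω₄e^{iθ₄}.
Eliminating the other unknown: ω₄ = r₂ω₂ sin(θ₂−θ₃) / [r₄ sin(θ₄−θ₃)].
Numerator sine = +0.53730; denominator sine = -0.73491.
Result = 0.0377·2.199·(+0.53730) / (0.118·(-0.73491)) = -0.51367 rad/s; magnitude 0.51367 rad/s.

0.514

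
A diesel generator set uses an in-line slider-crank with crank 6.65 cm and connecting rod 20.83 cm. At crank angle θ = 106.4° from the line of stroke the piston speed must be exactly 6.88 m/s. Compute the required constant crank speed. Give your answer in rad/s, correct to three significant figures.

For an in-line slider-crank, |v_piston| = rω|sinθ|·[1 + r cosθ/√(L² − r² sin²θ)].
With r = 0.0665 m, L = 0.2083 m, θ = 106.4°: the bracketed kinematic factor |dx/dθ| = 0.057754 m.
ω = v/|dx/dθ| = 6.88/0.057754 = 119.13 rad/s.

119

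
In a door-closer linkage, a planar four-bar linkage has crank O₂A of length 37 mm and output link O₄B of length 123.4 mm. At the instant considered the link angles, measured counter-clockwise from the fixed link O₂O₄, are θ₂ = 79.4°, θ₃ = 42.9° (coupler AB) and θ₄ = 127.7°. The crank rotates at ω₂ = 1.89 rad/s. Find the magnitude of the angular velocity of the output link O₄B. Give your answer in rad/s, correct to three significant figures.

0.338

ω₂ = 1.89 rad/s
Differentiating the loop-closure r₂e^{iθ₂}+r₃e^{iθ₃}=r₁+r₄e^{iθ₄} gives r₂ω₂e^{iθ₂}+r₃ω₃e^{iθ₃}=r₄ω₄e^{iθ₄}.
Eliminating the other unknown: ω₄ = r₂ω₂ sin(θ₂−θ₃) / [r₄ sin(θ₄−θ₃)].
Numerator sine = +0.59482; denominator sine = +0.99588.
Result = 0.037·1.89·(+0.59482) / (0.1234·(+0.99588)) = +0.33848 rad/s; magnitude 0.33848 rad/s.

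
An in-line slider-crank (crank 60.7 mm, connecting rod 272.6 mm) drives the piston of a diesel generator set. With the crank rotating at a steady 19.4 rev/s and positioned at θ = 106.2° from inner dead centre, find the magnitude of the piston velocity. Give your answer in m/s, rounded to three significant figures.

6.65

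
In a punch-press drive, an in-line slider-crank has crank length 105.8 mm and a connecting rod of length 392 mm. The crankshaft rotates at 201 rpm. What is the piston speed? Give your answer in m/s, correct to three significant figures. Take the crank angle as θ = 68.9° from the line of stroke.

2.29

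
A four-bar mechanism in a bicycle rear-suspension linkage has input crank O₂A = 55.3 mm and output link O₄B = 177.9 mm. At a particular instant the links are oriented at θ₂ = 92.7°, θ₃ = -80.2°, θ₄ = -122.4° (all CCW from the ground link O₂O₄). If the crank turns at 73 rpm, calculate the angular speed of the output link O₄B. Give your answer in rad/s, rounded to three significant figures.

0.437

ω₂ = 7.645 rad/s (from 73 rpm).
Differentiating the loop-closure r₂e^{iθ₂}+r₃e^{iθ₃}=r₁+r₄e^{iθ₄} gives r₂ω₂e^{iθ₂}+r₃ω₃e^{iθ₃}=r₄ω₄e^{iθ₄}.
Eliminating the other unknown: ω₄ = r₂ω₂ sin(θ₂−θ₃) / [r₄ sin(θ₄−θ₃)].
Numerator sine = +0.12360; denominator sine = -0.67172.
Result = 0.0553·7.645·(+0.12360) / (0.1779·(-0.67172)) = -0.43726 rad/s; magnitude 0.43726 rad/s.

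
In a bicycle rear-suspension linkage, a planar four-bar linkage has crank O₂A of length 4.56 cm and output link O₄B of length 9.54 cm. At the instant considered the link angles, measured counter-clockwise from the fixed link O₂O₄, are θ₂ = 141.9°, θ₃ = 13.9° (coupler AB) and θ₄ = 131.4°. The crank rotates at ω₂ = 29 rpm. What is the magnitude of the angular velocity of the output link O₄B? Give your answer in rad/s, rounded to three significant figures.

1.29

ω₂ = 3.037 rad/s (from 29 rpm).
Differentiating the loop-closure r₂e^{iθ₂}+r₃e^{iθ₃}=r₁+r₄e^{iθ₄} gives r₂ω₂e^{iθ₂}+r₃ω₃e^{iθ₃}=r₄ω₄e^{iθ₄}.
Eliminating the other unknown: ω₄ = r₂ω₂ sin(θ₂−θ₃) / [r₄ sin(θ₄−θ₃)].
Numerator sine = +0.78801; denominator sine = +0.88701.
Result = 0.0456·3.037·(+0.78801) / (0.0954·(+0.88701)) = +1.2896 rad/s; magnitude 1.2896 rad/s.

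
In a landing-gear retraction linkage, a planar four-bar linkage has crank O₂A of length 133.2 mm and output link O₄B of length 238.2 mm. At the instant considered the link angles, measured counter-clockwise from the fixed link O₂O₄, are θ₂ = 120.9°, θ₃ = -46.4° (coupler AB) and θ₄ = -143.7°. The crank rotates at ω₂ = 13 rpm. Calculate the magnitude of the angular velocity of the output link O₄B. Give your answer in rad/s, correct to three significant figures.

ω₂ = 1.361 rad/s (from 13 rpm).
Differentiating the loop-closure r₂e^{iθ₂}+r₃e^{iθ₃}=r₁+r₄e^{iθ₄} gives r₂ω₂e^{iθ₂}+r₃ω₃e^{iθ₃}=r₄ω₄e^{iθ₄}.
Eliminating the other unknown: ω₄ = r₂ω₂ sin(θ₂−θ₃) / [r₄ sin(θ₄−θ₃)].
Numerator sine = +0.21985; denominator sine = -0.99189.
Result = 0.1332·1.361·(+0.21985) / (0.2382·(-0.99189)) = -0.16873 rad/s; magnitude 0.16873 rad/s.

0.169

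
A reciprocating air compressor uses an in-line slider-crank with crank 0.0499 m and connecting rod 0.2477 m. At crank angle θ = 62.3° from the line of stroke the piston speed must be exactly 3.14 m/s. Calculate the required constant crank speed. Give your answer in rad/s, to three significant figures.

For an in-line slider-crank, |v_piston| = rω|sinθ|·[1 + r cosθ/√(L² − r² sin²θ)].
With r = 0.0499 m, L = 0.2477 m, θ = 62.3°: the bracketed kinematic factor |dx/dθ| = 0.048386 m.
ω = v/|dx/dθ| = 3.14/0.048386 = 64.895 rad/s.

64.9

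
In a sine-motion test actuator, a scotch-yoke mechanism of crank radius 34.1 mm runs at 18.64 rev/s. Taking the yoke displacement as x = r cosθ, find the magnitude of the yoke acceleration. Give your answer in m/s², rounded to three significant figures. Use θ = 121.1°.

242

ω = 117.1 rad/s (from 18.64 rev/s).
x = r cosθ ⇒ ẍ = −rω² cosθ (ω constant).
|a| = rω²|cosθ| = 0.0341·(117.1)²·|cos 121.1°| = 241.6 m/s².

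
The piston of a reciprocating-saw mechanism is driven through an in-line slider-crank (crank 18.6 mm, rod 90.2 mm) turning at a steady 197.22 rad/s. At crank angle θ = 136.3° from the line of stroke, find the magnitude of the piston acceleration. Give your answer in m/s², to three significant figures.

515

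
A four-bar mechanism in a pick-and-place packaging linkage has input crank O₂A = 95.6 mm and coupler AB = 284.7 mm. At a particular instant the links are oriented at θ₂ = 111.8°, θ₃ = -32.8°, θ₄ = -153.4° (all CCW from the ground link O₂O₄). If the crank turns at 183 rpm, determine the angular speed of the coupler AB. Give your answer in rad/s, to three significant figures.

ω₂ = 19.16 rad/s (from 183 rpm).
Differentiating the loop-closure r₂e^{iθ₂}+r₃e^{iθ₃}=r₁+r₄e^{iθ₄} gives r₂ω₂e^{iθ₂}+r₃ω₃e^{iθ₃}=r₄ω₄e^{iθ₄}.
Eliminating the other unknown: ω₃ = r₂ω₂ sin(θ₄−θ₂) / [r₃ sin(θ₃−θ₄)].
Numerator sine = +0.99649; denominator sine = +0.86074.
Result = 0.0956·19.16·(+0.99649) / (0.2847·(+0.86074)) = +7.4499 rad/s; magnitude 7.4499 rad/s.

7.45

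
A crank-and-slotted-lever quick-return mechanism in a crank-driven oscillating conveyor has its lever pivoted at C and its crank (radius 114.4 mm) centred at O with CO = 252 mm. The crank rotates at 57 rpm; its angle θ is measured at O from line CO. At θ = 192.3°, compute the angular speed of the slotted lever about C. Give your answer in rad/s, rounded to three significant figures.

4.44

ω = 5.969 rad/s (from 57 rpm).
Crank pin A relative to C: A = (d + r cosθ, r sinθ); lever angle φ = atan2(r sinθ, d + r cosθ).
Differentiating tanφ: φ̇ = rω(d cosθ + r)/(d² + r² + 2dr cosθ).
d² + r² + 2dr cosθ = |CA|² = 0.0202573 m²;  d cosθ + r = -0.13182 m.
|ω_lever| = |0.1144·5.969·-0.13182| / 0.0202573 = 4.4434 rad/s.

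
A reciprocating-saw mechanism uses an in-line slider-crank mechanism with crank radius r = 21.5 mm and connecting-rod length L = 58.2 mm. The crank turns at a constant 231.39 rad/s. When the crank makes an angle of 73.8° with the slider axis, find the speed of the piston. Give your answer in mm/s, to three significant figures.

ω = 231.4 rad/s
For an in-line slider-crank, x = r cosθ + √(L² − r² sin²θ), so v = −rω sinθ·[1 + r cosθ/√(L² − r² sin²θ)].
With r = 0.0215 m, L = 0.0582 m, θ = 73.8°: √(L² − r² sin²θ) = 0.054415 m.
v = −0.0215·231.4·0.96029·[1 + 0.0215·0.27899/0.054415] = -5.304 m/s.
|v| = 5.304 m/s = 5304 mm/s.

5300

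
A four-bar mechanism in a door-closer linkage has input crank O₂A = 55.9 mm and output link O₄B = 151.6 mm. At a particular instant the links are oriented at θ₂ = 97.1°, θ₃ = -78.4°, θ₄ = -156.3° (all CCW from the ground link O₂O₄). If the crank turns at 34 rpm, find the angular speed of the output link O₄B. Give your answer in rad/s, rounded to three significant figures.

0.105

ω₂ = 3.56 rad/s (from 34 rpm).
Differentiating the loop-closure r₂e^{iθ₂}+r₃e^{iθ₃}=r₁+r₄e^{iθ₄} gives r₂ω₂e^{iθ₂}+r₃ω₃e^{iθ₃}=r₄ω₄e^{iθ₄}.
Eliminating the other unknown: ω₄ = r₂ω₂ sin(θ₂−θ₃) / [r₄ sin(θ₄−θ₃)].
Numerator sine = +0.07846; denominator sine = -0.97778.
Result = 0.0559·3.56·(+0.07846) / (0.1516·(-0.97778)) = -0.10535 rad/s; magnitude 0.10535 rad/s.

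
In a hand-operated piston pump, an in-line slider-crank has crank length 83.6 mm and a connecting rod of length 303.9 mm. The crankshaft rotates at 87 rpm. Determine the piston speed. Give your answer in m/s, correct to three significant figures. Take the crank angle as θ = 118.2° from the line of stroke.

ω = 2π·87/60 = 9.111 rad/s
For an in-line slider-crank, x = r cosθ + √(L² − r² sin²θ), so v = −rω sinθ·[1 + r cosθ/√(L² − r² sin²θ)].
With r = 0.0836 m, L = 0.3039 m, θ = 118.2°: √(L² − r² sin²θ) = 0.29483 m.
v = −0.0836·9.111·0.88130·[1 + 0.0836·-0.47255/0.29483] = -0.5813 m/s.
|v| = 0.5813 m/s.

0.581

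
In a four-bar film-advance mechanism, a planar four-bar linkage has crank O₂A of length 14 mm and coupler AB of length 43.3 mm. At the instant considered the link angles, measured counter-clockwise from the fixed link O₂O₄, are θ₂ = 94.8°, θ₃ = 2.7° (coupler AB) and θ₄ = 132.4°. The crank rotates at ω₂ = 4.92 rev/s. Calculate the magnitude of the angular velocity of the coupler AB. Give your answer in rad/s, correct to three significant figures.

ω₂ = 30.91 rad/s (from 4.92 rev/s).
Differentiating the loop-closure r₂e^{iθ₂}+r₃e^{iθ₃}=r₁+r₄e^{iθ₄} gives r₂ω₂e^{iθ₂}+r₃ω₃e^{iθ₃}=r₄ω₄e^{iθ₄}.
Eliminating the other unknown: ω₃ = r₂ω₂ sin(θ₄−θ₂) / [r₃ sin(θ₃−θ₄)].
Numerator sine = +0.61015; denominator sine = -0.76940.
Result = 0.014·30.91·(+0.61015) / (0.0433·(-0.76940)) = -7.9262 rad/s; magnitude 7.9262 rad/s.

7.93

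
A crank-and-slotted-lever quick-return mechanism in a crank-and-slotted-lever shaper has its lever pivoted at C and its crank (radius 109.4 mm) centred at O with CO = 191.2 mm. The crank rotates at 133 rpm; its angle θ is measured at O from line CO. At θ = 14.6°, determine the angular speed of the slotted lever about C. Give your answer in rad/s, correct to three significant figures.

ω = 13.93 rad/s (from 133 rpm).
Crank pin A relative to C: A = (d + r cosθ, r sinθ); lever angle φ = atan2(r sinθ, d + r cosθ).
Differentiating tanφ: φ̇ = rω(d cosθ + r)/(d² + r² + 2dr cosθ).
d² + r² + 2dr cosθ = |CA|² = 0.0890095 m²;  d cosθ + r = +0.29443 m.
|ω_lever| = |0.1094·13.93·+0.29443| / 0.0890095 = 5.0401 rad/s.

5.04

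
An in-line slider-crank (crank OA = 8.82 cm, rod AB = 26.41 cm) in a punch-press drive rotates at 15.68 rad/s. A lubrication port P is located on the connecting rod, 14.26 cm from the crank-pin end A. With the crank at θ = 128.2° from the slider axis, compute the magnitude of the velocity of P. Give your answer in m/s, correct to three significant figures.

ω = 15.68 rad/s.  Crank-pin speed |V_A| = rω = 1.383 m/s, perpendicular to OA.
Rod angle: sinφ = −(r/L) sinθ ⇒ φ = -15.215°; ω_rod = −rω cosθ/√(L²−r²sin²θ) = +3.356 rad/s.
V_P = V_A + ω_rod × AP, with AP = 0.1426 m along the rod.
Components: V_Px = −rω sinθ − a·ω_rod·sinφ = -0.96122 m/s;  V_Py = rω cosθ + a·ω_rod·cosφ = -0.39346 m/s.
|V_P| = √(V_Px² + V_Py²) = 1.0386 m/s.

1.04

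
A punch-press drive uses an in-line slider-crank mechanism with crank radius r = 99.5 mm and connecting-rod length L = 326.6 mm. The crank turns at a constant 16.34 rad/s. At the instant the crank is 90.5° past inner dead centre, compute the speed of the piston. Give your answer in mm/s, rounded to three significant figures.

1620

ω = 16.34 rad/s
For an in-line slider-crank, x = r cosθ + √(L² − r² sin²θ), so v = −rω sinθ·[1 + r cosθ/√(L² − r² sin²θ)].
With r = 0.0995 m, L = 0.3266 m, θ = 90.5°: √(L² − r² sin²θ) = 0.31108 m.
v = −0.0995·16.34·0.99996·[1 + 0.0995·-0.00873/0.31108] = -1.6212 m/s.
|v| = 1.6212 m/s = 1621.2 mm/s.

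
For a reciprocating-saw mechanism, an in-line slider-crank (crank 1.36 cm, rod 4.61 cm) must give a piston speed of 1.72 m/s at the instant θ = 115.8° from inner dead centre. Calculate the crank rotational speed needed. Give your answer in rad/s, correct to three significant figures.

162

For an in-line slider-crank, |v_piston| = rω|sinθ|·[1 + r cosθ/√(L² − r² sin²θ)].
With r = 0.0136 m, L = 0.0461 m, θ = 115.8°: the bracketed kinematic factor |dx/dθ| = 0.010614 m.
ω = v/|dx/dθ| = 1.72/0.010614 = 162.06 rad/s.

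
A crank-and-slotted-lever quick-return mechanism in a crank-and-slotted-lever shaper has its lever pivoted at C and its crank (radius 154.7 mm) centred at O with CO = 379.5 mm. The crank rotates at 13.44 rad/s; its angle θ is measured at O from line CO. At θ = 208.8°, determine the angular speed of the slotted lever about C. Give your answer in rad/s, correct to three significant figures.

5.68

ω = 13.44 rad/s
Crank pin A relative to C: A = (d + r cosθ, r sinθ); lever angle φ = atan2(r sinθ, d + r cosθ).
Differentiating tanφ: φ̇ = rω(d cosθ + r)/(d² + r² + 2dr cosθ).
d² + r² + 2dr cosθ = |CA|² = 0.0650588 m²;  d cosθ + r = -0.17786 m.
|ω_lever| = |0.1547·13.44·-0.17786| / 0.0650588 = 5.6841 rad/s.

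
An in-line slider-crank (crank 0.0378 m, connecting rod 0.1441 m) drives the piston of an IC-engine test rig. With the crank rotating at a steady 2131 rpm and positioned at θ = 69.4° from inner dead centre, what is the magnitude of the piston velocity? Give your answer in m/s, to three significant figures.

8.65

ω = 2π·2131/60 = 223.2 rad/s
For an in-line slider-crank, x = r cosθ + √(L² − r² sin²θ), so v = −rω sinθ·[1 + r cosθ/√(L² − r² sin²θ)].
With r = 0.0378 m, L = 0.1441 m, θ = 69.4°: √(L² − r² sin²θ) = 0.13969 m.
v = −0.0378·223.2·0.93606·[1 + 0.0378·0.35184/0.13969] = -8.6478 m/s.
|v| = 8.6478 m/s.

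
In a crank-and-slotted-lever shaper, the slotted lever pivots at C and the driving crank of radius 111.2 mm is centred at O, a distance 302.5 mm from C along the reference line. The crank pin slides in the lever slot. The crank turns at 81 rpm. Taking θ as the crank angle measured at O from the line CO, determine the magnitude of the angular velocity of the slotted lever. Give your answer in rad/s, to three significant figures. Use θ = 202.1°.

ω = 8.482 rad/s (from 81 rpm).
Crank pin A relative to C: A = (d + r cosθ, r sinθ); lever angle φ = atan2(r sinθ, d + r cosθ).
Differentiating tanφ: φ̇ = rω(d cosθ + r)/(d² + r² + 2dr cosθ).
d² + r² + 2dr cosθ = |CA|² = 0.0415385 m²;  d cosθ + r = -0.16907 m.
|ω_lever| = |0.1112·8.482·-0.16907| / 0.0415385 = 3.8392 rad/s.

3.84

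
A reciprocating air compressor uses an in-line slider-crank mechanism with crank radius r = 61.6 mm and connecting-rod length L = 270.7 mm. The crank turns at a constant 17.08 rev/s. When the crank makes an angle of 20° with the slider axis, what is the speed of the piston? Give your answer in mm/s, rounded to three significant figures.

ω = 2π·17.1 = 107.3 rad/s
For an in-line slider-crank, x = r cosθ + √(L² − r² sin²θ), so v = −rω sinθ·[1 + r cosθ/√(L² − r² sin²θ)].
With r = 0.0616 m, L = 0.2707 m, θ = 20°: √(L² − r² sin²θ) = 0.26988 m.
v = −0.0616·107.3·0.34202·[1 + 0.0616·0.93969/0.26988] = -2.7459 m/s.
|v| = 2.7459 m/s = 2745.9 mm/s.

2750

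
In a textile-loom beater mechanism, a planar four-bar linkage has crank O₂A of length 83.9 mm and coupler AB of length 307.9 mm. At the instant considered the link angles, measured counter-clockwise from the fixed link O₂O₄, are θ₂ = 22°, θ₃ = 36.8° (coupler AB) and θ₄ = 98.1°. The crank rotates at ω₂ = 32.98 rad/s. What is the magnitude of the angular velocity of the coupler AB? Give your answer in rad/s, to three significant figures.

9.95

ω₂ = 32.98 rad/s
Differentiating the loop-closure r₂e^{iθ₂}+r₃e^{iθ₃}=r₁+r₄e^{iθ₄} gives r₂ω₂e^{iθ₂}+r₃ω₃e^{iθ₃}=r₄ω₄e^{iθ₄}.
Eliminating the other unknown: ω₃ = r₂ω₂ sin(θ₄−θ₂) / [r₃ sin(θ₃−θ₄)].
Numerator sine = +0.97072; denominator sine = -0.87715.
Result = 0.0839·32.98·(+0.97072) / (0.3079·(-0.87715)) = -9.9454 rad/s; magnitude 9.9454 rad/s.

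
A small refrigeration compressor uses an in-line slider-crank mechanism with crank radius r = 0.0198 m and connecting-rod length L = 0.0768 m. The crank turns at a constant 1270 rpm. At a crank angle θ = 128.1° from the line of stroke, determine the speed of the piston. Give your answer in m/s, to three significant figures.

1.74

ω = 2π·1270/60 = 133 rad/s
For an in-line slider-crank, x = r cosθ + √(L² − r² sin²θ), so v = −rω sinθ·[1 + r cosθ/√(L² − r² sin²θ)].
With r = 0.0198 m, L = 0.0768 m, θ = 128.1°: √(L² − r² sin²θ) = 0.075203 m.
v = −0.0198·133·0.78694·[1 + 0.0198·-0.61704/0.075203] = -1.7356 m/s.
|v| = 1.7356 m/s.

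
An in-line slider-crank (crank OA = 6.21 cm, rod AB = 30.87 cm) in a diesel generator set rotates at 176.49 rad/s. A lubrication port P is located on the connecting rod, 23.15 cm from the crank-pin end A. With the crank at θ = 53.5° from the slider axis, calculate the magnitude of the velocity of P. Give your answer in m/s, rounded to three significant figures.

9.75

ω = 176.5 rad/s.  Crank-pin speed |V_A| = rω = 10.96 m/s, perpendicular to OA.
Rod angle: sinφ = −(r/L) sinθ ⇒ φ = -9.306°; ω_rod = −rω cosθ/√(L²−r²sin²θ) = -21.4 rad/s.
V_P = V_A + ω_rod × AP, with AP = 0.2315 m along the rod.
Components: V_Px = −rω sinθ − a·ω_rod·sinφ = -9.6114 m/s;  V_Py = rω cosθ + a·ω_rod·cosφ = +1.6303 m/s.
|V_P| = √(V_Px² + V_Py²) = 9.7487 m/s.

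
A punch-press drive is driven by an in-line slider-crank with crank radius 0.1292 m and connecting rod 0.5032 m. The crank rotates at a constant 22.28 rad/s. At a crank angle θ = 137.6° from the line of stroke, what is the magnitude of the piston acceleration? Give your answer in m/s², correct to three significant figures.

45.6

ω = 22.28 rad/s
x(θ) = r cosθ + √(L² − r² sin²θ); with ω constant, a = ω²·d²x/dθ².
d²x/dθ² = −r cosθ − r²(cos2θ)/√u − r⁴ sin²2θ/(4u^{3/2}),  u = L² − r² sin²θ = 0.24562 m².
Substituting r = 0.1292 m, L = 0.5032 m, θ = 137.6°: d²x/dθ² = +0.091788 m.
a = ω²·d²x/dθ² = (22.28)²·(+0.091788) = +45.564 m/s²;  |a| = 45.564 m/s².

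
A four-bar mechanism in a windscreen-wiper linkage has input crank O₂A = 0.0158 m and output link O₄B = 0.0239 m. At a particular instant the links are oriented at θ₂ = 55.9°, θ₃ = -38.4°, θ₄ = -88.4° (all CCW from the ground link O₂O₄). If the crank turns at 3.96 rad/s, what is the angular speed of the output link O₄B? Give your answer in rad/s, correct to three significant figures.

3.41

ω₂ = 3.96 rad/s
Differentiating the loop-closure r₂e^{iθ₂}+r₃e^{iθ₃}=r₁+r₄e^{iθ₄} gives r₂ω₂e^{iθ₂}+r₃ω₃e^{iθ₃}=r₄ω₄e^{iθ₄}.
Eliminating the other unknown: ω₄ = r₂ω₂ sin(θ₂−θ₃) / [r₄ sin(θ₄−θ₃)].
Numerator sine = +0.99719; denominator sine = -0.76604.
Result = 0.0158·3.96·(+0.99719) / (0.0239·(-0.76604)) = -3.4078 rad/s; magnitude 3.4078 rad/s.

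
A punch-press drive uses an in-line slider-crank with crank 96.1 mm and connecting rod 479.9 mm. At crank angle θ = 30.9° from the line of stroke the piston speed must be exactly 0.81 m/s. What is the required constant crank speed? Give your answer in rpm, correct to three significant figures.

For an in-line slider-crank, |v_piston| = rω|sinθ|·[1 + r cosθ/√(L² − r² sin²θ)].
With r = 0.0961 m, L = 0.4799 m, θ = 30.9°: the bracketed kinematic factor |dx/dθ| = 0.057876 m.
ω = v/|dx/dθ| = 0.81/0.057876 = 13.995 rad/s.
N = 60ω/(2π) = 133.65 rpm.

134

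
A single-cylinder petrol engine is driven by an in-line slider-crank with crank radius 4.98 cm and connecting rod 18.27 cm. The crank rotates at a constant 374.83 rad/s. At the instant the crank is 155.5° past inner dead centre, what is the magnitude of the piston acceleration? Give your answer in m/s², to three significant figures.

ω = 374.8 rad/s
x(θ) = r cosθ + √(L² − r² sin²θ); with ω constant, a = ω²·d²x/dθ².
d²x/dθ² = −r cosθ − r²(cos2θ)/√u − r⁴ sin²2θ/(4u^{3/2}),  u = L² − r² sin²θ = 0.0329528 m².
Substituting r = 0.0498 m, L = 0.1827 m, θ = 155.5°: d²x/dθ² = +0.036207 m.
a = ω²·d²x/dθ² = (374.8)²·(+0.036207) = +5086.9 m/s²;  |a| = 5086.9 m/s².

5090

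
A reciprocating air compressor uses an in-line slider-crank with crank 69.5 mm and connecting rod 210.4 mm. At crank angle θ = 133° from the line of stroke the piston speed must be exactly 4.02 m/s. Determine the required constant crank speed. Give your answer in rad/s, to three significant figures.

103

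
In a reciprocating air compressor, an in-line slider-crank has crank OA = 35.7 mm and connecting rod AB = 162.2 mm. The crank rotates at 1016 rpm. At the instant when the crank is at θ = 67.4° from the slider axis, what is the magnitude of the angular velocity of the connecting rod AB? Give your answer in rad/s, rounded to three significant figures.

ω = 106.4 rad/s (converted from 1016 rpm).
The rod makes angle φ with the slider axis where L sinφ = r sinθ; differentiating, L cosφ·φ̇ = r ω cosθ.
L cosφ = √(L² − r² sin²θ) = 0.15882 m.
|ω_rod| = r ω |cosθ| / √(L² − r² sin²θ) = 0.0357·106.4·0.38430/0.15882 = 9.191 rad/s.

9.19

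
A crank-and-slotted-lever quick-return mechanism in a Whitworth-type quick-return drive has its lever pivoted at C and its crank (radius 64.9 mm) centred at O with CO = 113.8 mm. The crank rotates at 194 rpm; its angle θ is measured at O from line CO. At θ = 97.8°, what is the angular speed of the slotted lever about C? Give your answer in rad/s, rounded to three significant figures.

ω = 20.32 rad/s (from 194 rpm).
Crank pin A relative to C: A = (d + r cosθ, r sinθ); lever angle φ = atan2(r sinθ, d + r cosθ).
Differentiating tanφ: φ̇ = rω(d cosθ + r)/(d² + r² + 2dr cosθ).
d² + r² + 2dr cosθ = |CA|² = 0.0151578 m²;  d cosθ + r = +0.049456 m.
|ω_lever| = |0.0649·20.32·+0.049456| / 0.0151578 = 4.3018 rad/s.

4.30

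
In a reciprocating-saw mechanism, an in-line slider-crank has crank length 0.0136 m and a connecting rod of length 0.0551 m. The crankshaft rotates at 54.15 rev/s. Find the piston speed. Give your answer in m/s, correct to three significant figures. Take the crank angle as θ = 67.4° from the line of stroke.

ω = 2π·54.1 = 340.2 rad/s
For an in-line slider-crank, x = r cosθ + √(L² − r² sin²θ), so v = −rω sinθ·[1 + r cosθ/√(L² − r² sin²θ)].
With r = 0.0136 m, L = 0.0551 m, θ = 67.4°: √(L² − r² sin²θ) = 0.05365 m.
v = −0.0136·340.2·0.92321·[1 + 0.0136·0.38430/0.05365] = -4.688 m/s.
|v| = 4.688 m/s.

4.69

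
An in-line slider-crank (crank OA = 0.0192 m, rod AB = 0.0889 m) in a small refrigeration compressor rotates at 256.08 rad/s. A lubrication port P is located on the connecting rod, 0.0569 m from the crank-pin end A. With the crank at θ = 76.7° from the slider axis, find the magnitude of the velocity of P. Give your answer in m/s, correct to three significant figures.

4.96

ω = 256.1 rad/s.  Crank-pin speed |V_A| = rω = 4.9167 m/s, perpendicular to OA.
Rod angle: sinφ = −(r/L) sinθ ⇒ φ = -12.133°; ω_rod = −rω cosθ/√(L²−r²sin²θ) = -13.014 rad/s.
V_P = V_A + ω_rod × AP, with AP = 0.0569 m along the rod.
Components: V_Px = −rω sinθ − a·ω_rod·sinφ = -4.9405 m/s;  V_Py = rω cosθ + a·ω_rod·cosφ = +0.40714 m/s.
|V_P| = √(V_Px² + V_Py²) = 4.9572 m/s.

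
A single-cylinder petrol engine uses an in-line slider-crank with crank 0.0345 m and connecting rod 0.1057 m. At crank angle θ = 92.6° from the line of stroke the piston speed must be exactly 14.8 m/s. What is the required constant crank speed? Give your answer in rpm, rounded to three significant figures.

4170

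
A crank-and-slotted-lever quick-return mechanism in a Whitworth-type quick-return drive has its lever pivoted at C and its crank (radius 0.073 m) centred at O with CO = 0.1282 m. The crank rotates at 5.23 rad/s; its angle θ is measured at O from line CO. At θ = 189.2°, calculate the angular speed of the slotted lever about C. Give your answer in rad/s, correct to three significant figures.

6.22

ω = 5.23 rad/s
Crank pin A relative to C: A = (d + r cosθ, r sinθ); lever angle φ = atan2(r sinθ, d + r cosθ).
Differentiating tanφ: φ̇ = rω(d cosθ + r)/(d² + r² + 2dr cosθ).
d² + r² + 2dr cosθ = |CA|² = 0.00328781 m²;  d cosθ + r = -0.053551 m.
|ω_lever| = |0.073·5.23·-0.053551| / 0.00328781 = 6.2185 rad/s.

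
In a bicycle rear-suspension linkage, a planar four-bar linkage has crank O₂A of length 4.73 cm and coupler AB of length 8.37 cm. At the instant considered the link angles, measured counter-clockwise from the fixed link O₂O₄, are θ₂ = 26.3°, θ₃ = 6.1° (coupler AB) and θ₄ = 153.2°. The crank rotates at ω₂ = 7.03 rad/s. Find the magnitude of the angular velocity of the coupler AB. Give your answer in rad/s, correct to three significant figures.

5.85

ω₂ = 7.03 rad/s
Differentiating the loop-closure r₂e^{iθ₂}+r₃e^{iθ₃}=r₁+r₄e^{iθ₄} gives r₂ω₂e^{iθ₂}+r₃ω₃e^{iθ₃}=r₄ω₄e^{iθ₄}.
Eliminating the other unknown: ω₃ = r₂ω₂ sin(θ₄−θ₂) / [r₃ sin(θ₃−θ₄)].
Numerator sine = +0.79968; denominator sine = -0.54317.
Result = 0.0473·7.03·(+0.79968) / (0.0837·(-0.54317)) = -5.8488 rad/s; magnitude 5.8488 rad/s.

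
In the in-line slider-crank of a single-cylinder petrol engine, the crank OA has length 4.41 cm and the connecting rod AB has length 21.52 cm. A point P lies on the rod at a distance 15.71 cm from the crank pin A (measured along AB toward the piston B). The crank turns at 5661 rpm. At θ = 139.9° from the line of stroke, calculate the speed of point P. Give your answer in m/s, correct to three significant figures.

ω = 592.8 rad/s.  Crank-pin speed |V_A| = rω = 26.143 m/s, perpendicular to OA.
Rod angle: sinφ = −(r/L) sinθ ⇒ φ = -7.585°; ω_rod = −rω cosθ/√(L²−r²sin²θ) = +93.746 rad/s.
V_P = V_A + ω_rod × AP, with AP = 0.1571 m along the rod.
Components: V_Px = −rω sinθ − a·ω_rod·sinφ = -14.896 m/s;  V_Py = rω cosθ + a·ω_rod·cosφ = -5.399 m/s.
|V_P| = √(V_Px² + V_Py²) = 15.844 m/s.

15.8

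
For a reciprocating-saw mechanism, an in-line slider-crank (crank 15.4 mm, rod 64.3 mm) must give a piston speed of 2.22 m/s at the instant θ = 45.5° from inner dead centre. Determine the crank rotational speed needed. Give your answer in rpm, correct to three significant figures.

1650

For an in-line slider-crank, |v_piston| = rω|sinθ|·[1 + r cosθ/√(L² − r² sin²θ)].
With r = 0.0154 m, L = 0.0643 m, θ = 45.5°: the bracketed kinematic factor |dx/dθ| = 0.012855 m.
ω = v/|dx/dθ| = 2.22/0.012855 = 172.69 rad/s.
N = 60ω/(2π) = 1649.1 rpm.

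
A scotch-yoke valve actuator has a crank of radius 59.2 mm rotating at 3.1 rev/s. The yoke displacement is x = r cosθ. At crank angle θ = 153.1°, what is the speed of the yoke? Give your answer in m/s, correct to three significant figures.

ω = 19.48 rad/s (from 3.1 rev/s).
x = r cosθ ⇒ ẋ = −rω sinθ.
|v| = rω|sinθ| = 0.0592·19.48·|sin 153.1°| = 0.5217 m/s.

0.522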